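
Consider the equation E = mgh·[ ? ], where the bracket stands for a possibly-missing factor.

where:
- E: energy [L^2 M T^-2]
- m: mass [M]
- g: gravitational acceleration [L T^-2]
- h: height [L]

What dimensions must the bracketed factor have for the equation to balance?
Nothing is missing — the bracketed factor must be dimensionless.

E has dimensions [L^2 M T^-2] and mgh already has dimensions [L^2 M T^-2], so E = mgh is dimensionally complete.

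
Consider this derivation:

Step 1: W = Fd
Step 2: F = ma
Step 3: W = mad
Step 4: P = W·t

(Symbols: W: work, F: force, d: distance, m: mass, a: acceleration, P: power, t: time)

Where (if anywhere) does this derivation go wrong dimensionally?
Step 4

Step 1: W = Fd → LHS [L^2 M T^-2], RHS [L^2 M T^-2] ✓
Step 2: F = ma → LHS [L M T^-2], RHS [L M T^-2] ✓
Step 3: W = mad → LHS [L^2 M T^-2], RHS [L^2 M T^-2] ✓
Step 4: P = W·t → LHS [L^2 M T^-3], RHS [L^2 M T^-1] ✗

The first dimensional inconsistency appears in step 4: P = W·t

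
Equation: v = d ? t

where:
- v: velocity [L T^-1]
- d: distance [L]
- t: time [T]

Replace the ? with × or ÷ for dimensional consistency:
division (÷): v = d ÷ t

v [L T^-1]; d [L]; t [T].
d × t → [L T] ✗
d ÷ t → [L T^-1] ✓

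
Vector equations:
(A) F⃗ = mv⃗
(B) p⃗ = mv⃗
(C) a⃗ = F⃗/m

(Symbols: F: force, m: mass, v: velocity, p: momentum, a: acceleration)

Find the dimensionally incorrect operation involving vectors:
(A) F⃗ = mv⃗

(A) F⃗ = mv⃗: LHS [L M T^-2], RHS [L M T^-1] ✗ — mass times velocity is momentum, not force; should be ma⃗
(B) p⃗ = mv⃗: LHS [L M T^-1], RHS [L M T^-1] ✓ — mass (scalar) times velocity (vector)
(C) a⃗ = F⃗/m: LHS [L T^-2], RHS [L T^-2] ✓ — force (vector) divided by mass (scalar)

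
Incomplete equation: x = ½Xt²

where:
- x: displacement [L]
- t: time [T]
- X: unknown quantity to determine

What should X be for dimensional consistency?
X = a (acceleration), dimensions [L T^-2]

x has dimensions [L]; the rest of the RHS (½ t²) has dimensions [T^2].
So X must have dimensions [L T^-2] — X = a (acceleration).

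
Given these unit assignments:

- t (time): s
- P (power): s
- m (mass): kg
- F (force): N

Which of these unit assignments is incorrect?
P

The variable P (power) should have units W, not s.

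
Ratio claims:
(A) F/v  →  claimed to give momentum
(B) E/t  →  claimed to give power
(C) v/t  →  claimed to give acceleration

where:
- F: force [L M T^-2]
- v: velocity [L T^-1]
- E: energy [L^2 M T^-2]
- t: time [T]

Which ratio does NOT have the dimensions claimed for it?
(A) F/v does not give momentum

(A) F/v: [M T^-1] ≠ momentum [L M T^-1] ✗
(B) E/t: [L^2 M T^-3] = power [L^2 M T^-3] ✓
(C) v/t: [L T^-2] = acceleration [L T^-2] ✓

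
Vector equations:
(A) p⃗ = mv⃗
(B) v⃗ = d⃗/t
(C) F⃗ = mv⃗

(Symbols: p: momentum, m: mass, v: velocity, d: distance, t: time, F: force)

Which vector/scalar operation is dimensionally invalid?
(C) F⃗ = mv⃗

(A) p⃗ = mv⃗: LHS [L M T^-1], RHS [L M T^-1] ✓ — mass (scalar) times velocity (vector)
(B) v⃗ = d⃗/t: LHS [L T^-1], RHS [L T^-1] ✓ — displacement (vector) divided by time (scalar)
(C) F⃗ = mv⃗: LHS [L M T^-2], RHS [L M T^-1] ✗ — mass times velocity is momentum, not force; should be ma⃗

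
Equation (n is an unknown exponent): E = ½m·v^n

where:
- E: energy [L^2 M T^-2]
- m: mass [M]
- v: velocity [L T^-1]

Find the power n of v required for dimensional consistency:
n = 2

E has dimensions [L^2 M T^-2]; v has dimensions [L T^-1].
The rest of the RHS has dimensions [M], so v^n must supply [L^2 T^-2].
With n = 2: ½m·v^2 has dimensions [L^2 M T^-2], matching the LHS ✓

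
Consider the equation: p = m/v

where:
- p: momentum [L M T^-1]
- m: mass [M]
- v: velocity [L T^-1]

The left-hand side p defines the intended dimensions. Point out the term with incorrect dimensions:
The right-hand side term m/v

p has dimensions [L M T^-1], but m/v has dimensions [L^-1 M T], so the term m/v is dimensionally wrong for p.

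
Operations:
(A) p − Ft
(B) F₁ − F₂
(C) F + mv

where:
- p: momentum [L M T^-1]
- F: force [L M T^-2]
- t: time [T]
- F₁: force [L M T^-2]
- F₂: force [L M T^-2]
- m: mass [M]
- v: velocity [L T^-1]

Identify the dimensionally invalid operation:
(C) F + mv

(A) p − Ft: p [L M T^-1] and Ft [L M T^-1] — same dimensions ✓
(B) F₁ − F₂: F₁ [L M T^-2] and F₂ [L M T^-2] — same dimensions ✓
(C) F + mv: F [L M T^-2] and mv [L M T^-1] — different dimensions cannot be added/subtracted ✗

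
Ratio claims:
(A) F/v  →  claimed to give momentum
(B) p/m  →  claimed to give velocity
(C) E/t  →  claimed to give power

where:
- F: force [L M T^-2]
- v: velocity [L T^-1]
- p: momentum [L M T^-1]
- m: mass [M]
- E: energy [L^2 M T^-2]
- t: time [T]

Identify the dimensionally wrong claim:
(A) F/v does not give momentum

(A) F/v: [M T^-1] ≠ momentum [L M T^-1] ✗
(B) p/m: [L T^-1] = velocity [L T^-1] ✓
(C) E/t: [L^2 M T^-3] = power [L^2 M T^-3] ✓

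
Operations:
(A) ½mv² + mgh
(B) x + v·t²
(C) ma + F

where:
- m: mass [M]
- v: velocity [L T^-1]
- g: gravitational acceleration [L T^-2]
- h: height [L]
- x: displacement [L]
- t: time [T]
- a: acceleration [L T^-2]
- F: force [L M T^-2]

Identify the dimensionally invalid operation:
(B) x + v·t²

(A) ½mv² + mgh: ½mv² [L^2 M T^-2] and mgh [L^2 M T^-2] — same dimensions ✓
(B) x + v·t²: x [L] and v·t² [L T] — different dimensions cannot be added/subtracted ✗
(C) ma + F: ma [L M T^-2] and F [L M T^-2] — same dimensions ✓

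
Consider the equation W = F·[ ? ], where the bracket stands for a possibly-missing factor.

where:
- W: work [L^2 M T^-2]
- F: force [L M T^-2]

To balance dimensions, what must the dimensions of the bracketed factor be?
[L] — length (e.g. a distance d)

W has dimensions [L^2 M T^-2]; F has dimensions [L M T^-2].
The bracketed factor must supply [L^2 M T^-2] / [L M T^-2] = [L].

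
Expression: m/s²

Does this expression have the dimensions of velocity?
No

The expression m/s² has dimensions [L T^-2], but velocity has dimensions [L T^-1].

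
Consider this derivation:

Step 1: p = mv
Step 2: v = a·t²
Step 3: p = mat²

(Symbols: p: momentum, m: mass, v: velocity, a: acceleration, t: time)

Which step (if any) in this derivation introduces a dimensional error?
Step 2

Step 1: p = mv → LHS [L M T^-1], RHS [L M T^-1] ✓
Step 2: v = a·t² → LHS [L T^-1], RHS [L] ✗

The first dimensional inconsistency appears in step 2: v = a·t²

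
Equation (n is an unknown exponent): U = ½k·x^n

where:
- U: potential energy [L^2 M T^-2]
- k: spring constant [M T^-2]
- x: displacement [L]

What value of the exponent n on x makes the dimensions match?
n = 2

U has dimensions [L^2 M T^-2]; x has dimensions [L].
The rest of the RHS has dimensions [M T^-2], so x^n must supply [L^2].
With n = 2: ½k·x^2 has dimensions [L^2 M T^-2], matching the LHS ✓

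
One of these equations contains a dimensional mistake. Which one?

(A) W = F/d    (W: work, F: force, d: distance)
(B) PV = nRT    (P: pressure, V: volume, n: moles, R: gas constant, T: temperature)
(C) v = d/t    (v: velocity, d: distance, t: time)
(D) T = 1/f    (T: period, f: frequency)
(A) W = F/d

The equation (A) W = F/d is dimensionally incorrect.

LHS (W): [L^2 M T^-2]
RHS (F/d): [M T^-2] ✗

The dimensions do not match. The other three equations balance.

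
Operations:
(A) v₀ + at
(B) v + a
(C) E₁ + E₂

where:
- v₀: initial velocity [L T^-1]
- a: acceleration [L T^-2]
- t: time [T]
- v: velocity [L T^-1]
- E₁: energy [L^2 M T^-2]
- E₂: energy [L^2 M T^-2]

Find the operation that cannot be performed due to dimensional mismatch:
(B) v + a

(A) v₀ + at: v₀ [L T^-1] and at [L T^-1] — same dimensions ✓
(B) v + a: v [L T^-1] and a [L T^-2] — different dimensions cannot be added/subtracted ✗
(C) E₁ + E₂: E₁ [L^2 M T^-2] and E₂ [L^2 M T^-2] — same dimensions ✓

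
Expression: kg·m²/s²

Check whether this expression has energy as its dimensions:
Yes

The expression kg·m²/s² has dimensions [L^2 M T^-2], which is exactly energy [L^2 M T^-2].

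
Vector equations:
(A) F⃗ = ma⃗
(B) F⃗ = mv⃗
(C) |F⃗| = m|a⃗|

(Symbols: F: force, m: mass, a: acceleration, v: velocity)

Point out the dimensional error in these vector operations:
(B) F⃗ = mv⃗

(A) F⃗ = ma⃗: LHS [L M T^-2], RHS [L M T^-2] ✓ — Force and acceleration are vectors, mass is a scalar
(B) F⃗ = mv⃗: LHS [L M T^-2], RHS [L M T^-1] ✗ — mass times velocity is momentum, not force; should be ma⃗
(C) |F⃗| = m|a⃗|: LHS [L M T^-2], RHS [L M T^-2] ✓ — magnitudes of vectors are scalars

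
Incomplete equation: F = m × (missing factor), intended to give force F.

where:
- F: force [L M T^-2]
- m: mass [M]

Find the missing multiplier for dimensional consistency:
a (acceleration), dimensions [L T^-2]

F has dimensions [L M T^-2] and m has dimensions [M].
The missing factor must have dimensions [L M T^-2] / [M] = [L T^-2], i.e. acceleration (a).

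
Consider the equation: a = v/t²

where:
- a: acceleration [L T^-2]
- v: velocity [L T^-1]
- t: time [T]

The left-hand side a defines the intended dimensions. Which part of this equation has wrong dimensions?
The right-hand side term v/t²

a has dimensions [L T^-2], but v/t² has dimensions [L T^-3], so the term v/t² is dimensionally wrong for a.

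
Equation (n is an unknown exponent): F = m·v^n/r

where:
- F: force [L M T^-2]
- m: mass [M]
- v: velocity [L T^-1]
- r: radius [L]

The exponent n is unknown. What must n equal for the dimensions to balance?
n = 2

F has dimensions [L M T^-2]; v has dimensions [L T^-1].
The rest of the RHS has dimensions [L^-1 M], so v^n must supply [L^2 T^-2].
With n = 2: m·v^2/r has dimensions [L M T^-2], matching the LHS ✓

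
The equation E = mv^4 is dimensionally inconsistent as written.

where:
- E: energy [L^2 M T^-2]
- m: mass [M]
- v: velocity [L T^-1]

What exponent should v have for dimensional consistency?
The exponent of v should be 2: E = mv^2

The LHS E has dimensions [L^2 M T^-2]; v has dimensions [L T^-1].
As written, the RHS mv^4 (exponent 4 on v) has dimensions [L^4 M T^-4], which does not match.
With exponent 2, the RHS mv^2 has dimensions [L^2 M T^-2], matching the LHS.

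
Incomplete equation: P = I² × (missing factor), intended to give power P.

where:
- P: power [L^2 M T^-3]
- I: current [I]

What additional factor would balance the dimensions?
R (resistance), dimensions [I^-2 L^2 M T^-3]

P has dimensions [L^2 M T^-3] and I² has dimensions [I^2].
The missing factor must have dimensions [L^2 M T^-3] / [I^2] = [I^-2 L^2 M T^-3], i.e. resistance (R).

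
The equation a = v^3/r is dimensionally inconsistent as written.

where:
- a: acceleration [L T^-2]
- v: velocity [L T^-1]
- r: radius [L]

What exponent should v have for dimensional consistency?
The exponent of v should be 2: a = v^2/r

The LHS a has dimensions [L T^-2]; v has dimensions [L T^-1].
As written, the RHS v^3/r (exponent 3 on v) has dimensions [L^2 T^-3], which does not match.
With exponent 2, the RHS v^2/r has dimensions [L T^-2], matching the LHS.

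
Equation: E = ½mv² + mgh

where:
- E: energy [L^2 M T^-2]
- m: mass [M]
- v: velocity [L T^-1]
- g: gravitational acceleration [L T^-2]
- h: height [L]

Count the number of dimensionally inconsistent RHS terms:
0

LHS E: [L^2 M T^-2]
- ½mv²: [L^2 M T^-2] ✓
- mgh: [L^2 M T^-2] ✓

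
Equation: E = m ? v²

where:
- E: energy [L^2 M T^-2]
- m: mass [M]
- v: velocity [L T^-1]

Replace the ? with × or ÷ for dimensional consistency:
multiplication (×): E = m × v²

E [L^2 M T^-2]; m [M]; v² [L^2 T^-2].
m × v² → [L^2 M T^-2] ✓
m ÷ v² → [L^-2 M T^2] ✗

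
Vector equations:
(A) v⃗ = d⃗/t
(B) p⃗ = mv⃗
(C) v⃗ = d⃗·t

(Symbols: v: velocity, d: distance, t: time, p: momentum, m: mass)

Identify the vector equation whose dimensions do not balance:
(C) v⃗ = d⃗·t

(A) v⃗ = d⃗/t: LHS [L T^-1], RHS [L T^-1] ✓ — displacement (vector) divided by time (scalar)
(B) p⃗ = mv⃗: LHS [L M T^-1], RHS [L M T^-1] ✓ — mass (scalar) times velocity (vector)
(C) v⃗ = d⃗·t: LHS [L T^-1], RHS [L T] ✗ — velocity is displacement per time; should be d⃗/t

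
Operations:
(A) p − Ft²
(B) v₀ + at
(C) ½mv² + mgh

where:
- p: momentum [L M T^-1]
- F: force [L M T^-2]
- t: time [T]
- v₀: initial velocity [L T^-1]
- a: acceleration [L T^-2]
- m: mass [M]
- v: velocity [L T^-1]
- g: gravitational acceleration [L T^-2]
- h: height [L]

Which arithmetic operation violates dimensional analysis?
(A) p − Ft²

(A) p − Ft²: p [L M T^-1] and Ft² [L M] — different dimensions cannot be added/subtracted ✗
(B) v₀ + at: v₀ [L T^-1] and at [L T^-1] — same dimensions ✓
(C) ½mv² + mgh: ½mv² [L^2 M T^-2] and mgh [L^2 M T^-2] — same dimensions ✓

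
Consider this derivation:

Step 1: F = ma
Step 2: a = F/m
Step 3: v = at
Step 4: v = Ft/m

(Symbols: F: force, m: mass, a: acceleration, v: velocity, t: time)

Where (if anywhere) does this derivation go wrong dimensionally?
No step introduces an error — all steps are dimensionally consistent.

Step 1: F = ma → LHS [L M T^-2], RHS [L M T^-2] ✓
Step 2: a = F/m → LHS [L T^-2], RHS [L T^-2] ✓
Step 3: v = at → LHS [L T^-1], RHS [L T^-1] ✓
Step 4: v = Ft/m → LHS [L T^-1], RHS [L T^-1] ✓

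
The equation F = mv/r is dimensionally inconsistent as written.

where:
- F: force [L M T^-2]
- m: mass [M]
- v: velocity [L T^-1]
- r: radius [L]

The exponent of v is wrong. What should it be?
The exponent of v should be 2: F = mv^2/r

The LHS F has dimensions [L M T^-2]; v has dimensions [L T^-1].
As written, the RHS mv/r (exponent 1 on v) has dimensions [M T^-1], which does not match.
With exponent 2, the RHS mv^2/r has dimensions [L M T^-2], matching the LHS.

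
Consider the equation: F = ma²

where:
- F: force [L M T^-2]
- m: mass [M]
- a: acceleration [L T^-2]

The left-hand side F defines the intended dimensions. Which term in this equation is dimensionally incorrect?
The right-hand side term ma²

F has dimensions [L M T^-2], but ma² has dimensions [L^2 M T^-4], so the term ma² is dimensionally wrong for F.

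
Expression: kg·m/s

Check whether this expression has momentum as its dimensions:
Yes

The expression kg·m/s has dimensions [L M T^-1], which is exactly momentum [L M T^-1].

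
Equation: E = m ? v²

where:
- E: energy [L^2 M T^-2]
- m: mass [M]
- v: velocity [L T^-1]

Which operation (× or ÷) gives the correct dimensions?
multiplication (×): E = m × v²

E [L^2 M T^-2]; m [M]; v² [L^2 T^-2].
m × v² → [L^2 M T^-2] ✓
m ÷ v² → [L^-2 M T^2] ✗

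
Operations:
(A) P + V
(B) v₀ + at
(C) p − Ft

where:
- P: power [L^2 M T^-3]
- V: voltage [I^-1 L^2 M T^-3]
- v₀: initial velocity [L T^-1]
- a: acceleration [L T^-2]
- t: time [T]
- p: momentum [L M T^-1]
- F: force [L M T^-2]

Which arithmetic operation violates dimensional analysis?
(A) P + V

(A) P + V: P [L^2 M T^-3] and V [I^-1 L^2 M T^-3] — different dimensions cannot be added/subtracted ✗
(B) v₀ + at: v₀ [L T^-1] and at [L T^-1] — same dimensions ✓
(C) p − Ft: p [L M T^-1] and Ft [L M T^-1] — same dimensions ✓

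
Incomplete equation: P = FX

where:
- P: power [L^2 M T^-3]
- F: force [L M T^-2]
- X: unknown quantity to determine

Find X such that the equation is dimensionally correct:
X = v (velocity), dimensions [L T^-1]

P has dimensions [L^2 M T^-3]; the rest of the RHS (F) has dimensions [L M T^-2].
So X must have dimensions [L T^-1] — X = v (velocity).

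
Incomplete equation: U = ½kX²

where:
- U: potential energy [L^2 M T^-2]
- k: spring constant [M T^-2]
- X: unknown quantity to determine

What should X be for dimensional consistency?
X = x (displacement), dimensions [L]

U has dimensions [L^2 M T^-2]; the rest of the RHS (½k) has dimensions [M T^-2].
So X² must have dimensions [L^2], i.e. X has dimensions [L] — X = x (displacement).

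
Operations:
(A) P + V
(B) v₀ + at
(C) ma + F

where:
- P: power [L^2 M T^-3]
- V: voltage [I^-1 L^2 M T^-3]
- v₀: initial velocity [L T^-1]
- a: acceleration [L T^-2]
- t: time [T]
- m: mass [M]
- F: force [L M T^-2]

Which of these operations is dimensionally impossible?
(A) P + V

(A) P + V: P [L^2 M T^-3] and V [I^-1 L^2 M T^-3] — different dimensions cannot be added/subtracted ✗
(B) v₀ + at: v₀ [L T^-1] and at [L T^-1] — same dimensions ✓
(C) ma + F: ma [L M T^-2] and F [L M T^-2] — same dimensions ✓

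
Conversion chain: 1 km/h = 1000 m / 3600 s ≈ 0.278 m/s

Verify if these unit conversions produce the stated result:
The chain is correct (no errors).

Correct: 1 km = 1000 m, 1 h = 3600 s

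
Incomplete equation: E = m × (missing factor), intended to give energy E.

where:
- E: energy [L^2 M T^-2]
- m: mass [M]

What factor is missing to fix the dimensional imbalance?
v² (velocity squared), dimensions [L^2 T^-2]

E has dimensions [L^2 M T^-2] and m has dimensions [M].
The missing factor must have dimensions [L^2 M T^-2] / [M] = [L^2 T^-2], i.e. velocity squared (v²).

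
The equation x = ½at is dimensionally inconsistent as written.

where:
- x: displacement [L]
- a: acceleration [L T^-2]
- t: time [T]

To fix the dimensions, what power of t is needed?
The exponent of t should be 2: x = ½at^2

The LHS x has dimensions [L]; t has dimensions [T].
As written, the RHS ½at (exponent 1 on t) has dimensions [L T^-1], which does not match.
With exponent 2, the RHS ½at^2 has dimensions [L], matching the LHS.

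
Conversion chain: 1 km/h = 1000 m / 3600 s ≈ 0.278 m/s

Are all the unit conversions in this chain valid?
The chain is correct (no errors).

Correct: 1 km = 1000 m, 1 h = 3600 s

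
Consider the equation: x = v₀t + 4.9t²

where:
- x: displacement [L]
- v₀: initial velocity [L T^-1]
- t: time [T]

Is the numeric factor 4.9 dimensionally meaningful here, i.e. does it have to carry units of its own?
Yes

x has dimensions [L], while t² alone has dimensions [T^2]. For the equation to balance, the factor 4.9 must carry dimensions [L T^-2] — it is a dimensional constant (a numerical value of a physical quantity with its units suppressed), not a pure number.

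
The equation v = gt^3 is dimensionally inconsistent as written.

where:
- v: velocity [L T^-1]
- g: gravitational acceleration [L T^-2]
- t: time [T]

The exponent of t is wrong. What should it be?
The exponent of t should be 1: v = gt

The LHS v has dimensions [L T^-1]; t has dimensions [T].
As written, the RHS gt^3 (exponent 3 on t) has dimensions [L T], which does not match.
With exponent 1, the RHS gt has dimensions [L T^-1], matching the LHS.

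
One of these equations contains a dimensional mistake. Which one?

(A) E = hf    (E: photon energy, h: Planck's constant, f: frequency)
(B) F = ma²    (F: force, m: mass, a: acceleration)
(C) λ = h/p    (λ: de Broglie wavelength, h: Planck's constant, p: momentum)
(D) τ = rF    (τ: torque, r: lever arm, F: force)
(B) F = ma²

The equation (B) F = ma² is dimensionally incorrect.

LHS (F): [L M T^-2]
RHS (ma²): [L^2 M T^-4] ✗

The dimensions do not match. The other three equations balance.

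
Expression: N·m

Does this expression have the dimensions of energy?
Yes

The expression N·m has dimensions [L^2 M T^-2], which is exactly energy [L^2 M T^-2].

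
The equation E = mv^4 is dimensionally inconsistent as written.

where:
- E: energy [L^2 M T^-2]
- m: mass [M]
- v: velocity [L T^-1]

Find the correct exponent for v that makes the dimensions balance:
The exponent of v should be 2: E = mv^2

The LHS E has dimensions [L^2 M T^-2]; v has dimensions [L T^-1].
As written, the RHS mv^4 (exponent 4 on v) has dimensions [L^4 M T^-4], which does not match.
With exponent 2, the RHS mv^2 has dimensions [L^2 M T^-2], matching the LHS.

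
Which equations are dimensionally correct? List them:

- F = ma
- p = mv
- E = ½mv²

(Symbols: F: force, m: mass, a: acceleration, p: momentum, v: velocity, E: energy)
Dimensionally correct: F = ma, p = mv, E = ½mv²
Dimensionally incorrect: none
Ordered (correct first, then incorrect): F = ma, p = mv, E = ½mv²

- F = ma: LHS [L M T^-2], RHS [L M T^-2] → correct ✓
- p = mv: LHS [L M T^-1], RHS [L M T^-1] → correct ✓
- E = ½mv²: LHS [L^2 M T^-2], RHS [L^2 M T^-2] → correct ✓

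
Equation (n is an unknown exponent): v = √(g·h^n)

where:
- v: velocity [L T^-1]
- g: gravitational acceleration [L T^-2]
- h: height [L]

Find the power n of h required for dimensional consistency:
n = 1

v has dimensions [L T^-1]; h has dimensions [L].
With n = 1: √(g·h^1) has dimensions [L T^-1], matching the LHS ✓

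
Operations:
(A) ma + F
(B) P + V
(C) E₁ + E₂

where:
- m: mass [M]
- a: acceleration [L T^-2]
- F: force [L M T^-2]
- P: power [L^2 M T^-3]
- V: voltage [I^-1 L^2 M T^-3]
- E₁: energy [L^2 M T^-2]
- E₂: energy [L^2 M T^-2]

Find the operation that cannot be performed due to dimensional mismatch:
(B) P + V

(A) ma + F: ma [L M T^-2] and F [L M T^-2] — same dimensions ✓
(B) P + V: P [L^2 M T^-3] and V [I^-1 L^2 M T^-3] — different dimensions cannot be added/subtracted ✗
(C) E₁ + E₂: E₁ [L^2 M T^-2] and E₂ [L^2 M T^-2] — same dimensions ✓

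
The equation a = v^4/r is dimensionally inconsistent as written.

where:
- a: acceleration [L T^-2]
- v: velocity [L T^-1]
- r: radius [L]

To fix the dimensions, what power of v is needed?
The exponent of v should be 2: a = v^2/r

The LHS a has dimensions [L T^-2]; v has dimensions [L T^-1].
As written, the RHS v^4/r (exponent 4 on v) has dimensions [L^3 T^-4], which does not match.
With exponent 2, the RHS v^2/r has dimensions [L T^-2], matching the LHS.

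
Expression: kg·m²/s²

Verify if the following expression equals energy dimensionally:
Yes

The expression kg·m²/s² has dimensions [L^2 M T^-2], which is exactly energy [L^2 M T^-2].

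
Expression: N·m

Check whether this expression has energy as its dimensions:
Yes

The expression N·m has dimensions [L^2 M T^-2], which is exactly energy [L^2 M T^-2].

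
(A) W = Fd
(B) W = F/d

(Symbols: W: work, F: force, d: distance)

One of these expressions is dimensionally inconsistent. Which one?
(B)

(A) W = Fd: LHS [L^2 M T^-2], RHS [L^2 M T^-2] ✓
(B) W = F/d: LHS [L^2 M T^-2], RHS [M T^-2] ✗

Expression (B) W = F/d is dimensionally incorrect.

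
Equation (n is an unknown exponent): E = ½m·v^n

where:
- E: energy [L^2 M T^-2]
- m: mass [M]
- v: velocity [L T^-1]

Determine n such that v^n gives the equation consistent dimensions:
n = 2

E has dimensions [L^2 M T^-2]; v has dimensions [L T^-1].
The rest of the RHS has dimensions [M], so v^n must supply [L^2 T^-2].
With n = 2: ½m·v^2 has dimensions [L^2 M T^-2], matching the LHS ✓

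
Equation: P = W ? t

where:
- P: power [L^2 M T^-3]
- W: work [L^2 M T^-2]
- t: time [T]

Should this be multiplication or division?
division (÷): P = W ÷ t

P [L^2 M T^-3]; W [L^2 M T^-2]; t [T].
W × t → [L^2 M T^-1] ✗
W ÷ t → [L^2 M T^-3] ✓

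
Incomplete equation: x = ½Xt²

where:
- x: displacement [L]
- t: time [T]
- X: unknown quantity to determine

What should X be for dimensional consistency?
X = a (acceleration), dimensions [L T^-2]

x has dimensions [L]; the rest of the RHS (½ t²) has dimensions [T^2].
So X must have dimensions [L T^-2] — X = a (acceleration).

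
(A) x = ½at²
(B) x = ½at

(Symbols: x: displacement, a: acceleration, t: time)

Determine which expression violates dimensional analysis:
(B)

(A) x = ½at²: LHS [L], RHS [L] ✓
(B) x = ½at: LHS [L], RHS [L T^-1] ✗

Expression (B) x = ½at is dimensionally incorrect.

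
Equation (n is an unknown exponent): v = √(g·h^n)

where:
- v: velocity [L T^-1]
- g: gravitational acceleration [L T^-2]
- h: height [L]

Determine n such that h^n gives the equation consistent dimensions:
n = 1

v has dimensions [L T^-1]; h has dimensions [L].
With n = 1: √(g·h^1) has dimensions [L T^-1], matching the LHS ✓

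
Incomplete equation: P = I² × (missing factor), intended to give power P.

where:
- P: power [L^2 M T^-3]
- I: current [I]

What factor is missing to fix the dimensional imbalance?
R (resistance), dimensions [I^-2 L^2 M T^-3]

P has dimensions [L^2 M T^-3] and I² has dimensions [I^2].
The missing factor must have dimensions [L^2 M T^-3] / [I^2] = [I^-2 L^2 M T^-3], i.e. resistance (R).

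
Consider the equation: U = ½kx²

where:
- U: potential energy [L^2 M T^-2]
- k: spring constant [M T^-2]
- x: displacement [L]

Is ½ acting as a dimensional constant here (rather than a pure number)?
No

U has dimensions [L^2 M T^-2] and kx² already has dimensions [L^2 M T^-2], so the equation balances without ½ contributing any dimensions. ½ is a pure (dimensionless) number; changing or removing it would not affect dimensional consistency.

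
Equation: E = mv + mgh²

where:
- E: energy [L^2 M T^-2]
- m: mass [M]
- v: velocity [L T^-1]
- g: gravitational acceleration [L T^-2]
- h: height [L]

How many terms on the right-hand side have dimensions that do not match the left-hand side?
2

LHS E: [L^2 M T^-2]
- mv: [L M T^-1] ✗
- mgh²: [L^3 M T^-2] ✗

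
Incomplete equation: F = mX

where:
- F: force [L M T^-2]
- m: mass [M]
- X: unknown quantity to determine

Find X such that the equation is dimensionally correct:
X = a (acceleration), dimensions [L T^-2]

F has dimensions [L M T^-2]; the rest of the RHS (m) has dimensions [M].
So X must have dimensions [L T^-2] — X = a (acceleration).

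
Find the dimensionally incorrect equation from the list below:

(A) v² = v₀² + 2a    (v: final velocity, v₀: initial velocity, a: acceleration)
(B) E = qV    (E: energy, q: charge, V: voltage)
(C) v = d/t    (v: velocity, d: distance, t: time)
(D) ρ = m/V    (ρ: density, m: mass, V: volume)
(A) v² = v₀² + 2a

The equation (A) v² = v₀² + 2a is dimensionally incorrect.

LHS (v²): [L^2 T^-2]
RHS terms:
  - v₀²: [L^2 T^-2] ✓
  - 2a: [L T^-2] ✗ (does not match LHS)

The dimensions do not match. The other three equations balance.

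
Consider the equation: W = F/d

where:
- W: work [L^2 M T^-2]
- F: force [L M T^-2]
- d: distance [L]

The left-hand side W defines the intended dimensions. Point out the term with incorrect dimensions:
The right-hand side term F/d

W has dimensions [L^2 M T^-2], but F/d has dimensions [M T^-2], so the term F/d is dimensionally wrong for W.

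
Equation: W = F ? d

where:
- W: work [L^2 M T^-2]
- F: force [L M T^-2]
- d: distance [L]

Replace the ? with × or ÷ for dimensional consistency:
multiplication (×): W = F × d

W [L^2 M T^-2]; F [L M T^-2]; d [L].
F × d → [L^2 M T^-2] ✓
F ÷ d → [M T^-2] ✗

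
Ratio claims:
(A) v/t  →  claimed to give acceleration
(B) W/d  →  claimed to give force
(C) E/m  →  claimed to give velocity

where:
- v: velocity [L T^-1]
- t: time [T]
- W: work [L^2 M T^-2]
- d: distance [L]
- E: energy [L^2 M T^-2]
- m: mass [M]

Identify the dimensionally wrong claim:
(C) E/m does not give velocity

(A) v/t: [L T^-2] = acceleration [L T^-2] ✓
(B) W/d: [L M T^-2] = force [L M T^-2] ✓
(C) E/m: [L^2 T^-2] ≠ velocity [L T^-1] ✗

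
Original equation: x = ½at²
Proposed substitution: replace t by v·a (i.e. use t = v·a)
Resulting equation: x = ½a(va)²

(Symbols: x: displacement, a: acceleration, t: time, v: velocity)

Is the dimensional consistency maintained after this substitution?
No

[t] = [T] and [v·a] = [L^2 T^-3]. These differ, so the substitution replaces a quantity by one of different dimensions and the result x = ½a(va)² has LHS [L] vs RHS [L^5 T^-8] — inconsistent.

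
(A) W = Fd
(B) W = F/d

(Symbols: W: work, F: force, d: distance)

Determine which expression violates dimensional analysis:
(B)

(A) W = Fd: LHS [L^2 M T^-2], RHS [L^2 M T^-2] ✓
(B) W = F/d: LHS [L^2 M T^-2], RHS [M T^-2] ✗

Expression (B) W = F/d is dimensionally incorrect.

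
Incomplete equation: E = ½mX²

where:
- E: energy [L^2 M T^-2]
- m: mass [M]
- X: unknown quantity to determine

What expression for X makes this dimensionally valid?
X = v (velocity), dimensions [L T^-1]

E has dimensions [L^2 M T^-2]; the rest of the RHS (½m) has dimensions [M].
So X² must have dimensions [L^2 T^-2], i.e. X has dimensions [L T^-1] — X = v (velocity).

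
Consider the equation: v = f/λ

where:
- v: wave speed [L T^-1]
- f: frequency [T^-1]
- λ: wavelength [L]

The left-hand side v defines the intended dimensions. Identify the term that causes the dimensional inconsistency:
The right-hand side term f/λ

v has dimensions [L T^-1], but f/λ has dimensions [L^-1 T^-1], so the term f/λ is dimensionally wrong for v.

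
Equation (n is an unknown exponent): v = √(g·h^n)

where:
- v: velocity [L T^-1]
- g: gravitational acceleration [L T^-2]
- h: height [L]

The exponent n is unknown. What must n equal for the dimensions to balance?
n = 1

v has dimensions [L T^-1]; h has dimensions [L].
With n = 1: √(g·h^1) has dimensions [L T^-1], matching the LHS ✓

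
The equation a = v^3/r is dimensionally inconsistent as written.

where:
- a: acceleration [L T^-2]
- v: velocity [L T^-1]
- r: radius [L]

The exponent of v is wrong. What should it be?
The exponent of v should be 2: a = v^2/r

The LHS a has dimensions [L T^-2]; v has dimensions [L T^-1].
As written, the RHS v^3/r (exponent 3 on v) has dimensions [L^2 T^-3], which does not match.
With exponent 2, the RHS v^2/r has dimensions [L T^-2], matching the LHS.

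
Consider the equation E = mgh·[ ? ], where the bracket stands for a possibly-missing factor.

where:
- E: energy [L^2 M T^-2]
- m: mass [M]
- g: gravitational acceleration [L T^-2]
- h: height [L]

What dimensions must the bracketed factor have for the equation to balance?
Nothing is missing — the bracketed factor must be dimensionless.

E has dimensions [L^2 M T^-2] and mgh already has dimensions [L^2 M T^-2], so E = mgh is dimensionally complete.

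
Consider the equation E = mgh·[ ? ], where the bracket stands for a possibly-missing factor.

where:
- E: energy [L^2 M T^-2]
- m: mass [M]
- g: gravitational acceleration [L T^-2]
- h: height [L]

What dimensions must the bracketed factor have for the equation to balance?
Nothing is missing — the bracketed factor must be dimensionless.

E has dimensions [L^2 M T^-2] and mgh already has dimensions [L^2 M T^-2], so E = mgh is dimensionally complete.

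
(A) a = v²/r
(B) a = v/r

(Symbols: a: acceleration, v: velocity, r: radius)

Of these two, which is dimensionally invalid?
(B)

(A) a = v²/r: LHS [L T^-2], RHS [L T^-2] ✓
(B) a = v/r: LHS [L T^-2], RHS [T^-1] ✗

Expression (B) a = v/r is dimensionally incorrect.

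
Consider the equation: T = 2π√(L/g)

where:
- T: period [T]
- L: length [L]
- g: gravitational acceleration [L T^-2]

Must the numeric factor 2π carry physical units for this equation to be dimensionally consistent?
No

T has dimensions [T] and √(L/g) already has dimensions [T], so the equation balances without 2π contributing any dimensions. 2π is a pure (dimensionless) number; changing or removing it would not affect dimensional consistency.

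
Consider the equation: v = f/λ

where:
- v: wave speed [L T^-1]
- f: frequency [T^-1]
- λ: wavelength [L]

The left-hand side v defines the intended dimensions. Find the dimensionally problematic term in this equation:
The right-hand side term f/λ

v has dimensions [L T^-1], but f/λ has dimensions [L^-1 T^-1], so the term f/λ is dimensionally wrong for v.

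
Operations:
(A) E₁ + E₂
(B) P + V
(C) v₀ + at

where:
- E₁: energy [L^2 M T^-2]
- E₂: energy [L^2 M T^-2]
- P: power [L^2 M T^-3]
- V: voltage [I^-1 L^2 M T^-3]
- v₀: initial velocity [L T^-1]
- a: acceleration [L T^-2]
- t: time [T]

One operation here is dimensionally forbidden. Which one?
(B) P + V

(A) E₁ + E₂: E₁ [L^2 M T^-2] and E₂ [L^2 M T^-2] — same dimensions ✓
(B) P + V: P [L^2 M T^-3] and V [I^-1 L^2 M T^-3] — different dimensions cannot be added/subtracted ✗
(C) v₀ + at: v₀ [L T^-1] and at [L T^-1] — same dimensions ✓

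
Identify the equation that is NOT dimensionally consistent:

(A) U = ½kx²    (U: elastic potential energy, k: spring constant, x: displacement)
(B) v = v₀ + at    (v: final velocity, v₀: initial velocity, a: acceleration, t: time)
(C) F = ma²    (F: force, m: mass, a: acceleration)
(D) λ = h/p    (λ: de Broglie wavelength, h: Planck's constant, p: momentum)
(C) F = ma²

The equation (C) F = ma² is dimensionally incorrect.

LHS (F): [L M T^-2]
RHS (ma²): [L^2 M T^-4] ✗

The dimensions do not match. The other three equations balance.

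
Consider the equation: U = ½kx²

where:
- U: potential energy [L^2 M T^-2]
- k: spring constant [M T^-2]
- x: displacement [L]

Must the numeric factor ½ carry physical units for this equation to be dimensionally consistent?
No

U has dimensions [L^2 M T^-2] and kx² already has dimensions [L^2 M T^-2], so the equation balances without ½ contributing any dimensions. ½ is a pure (dimensionless) number; changing or removing it would not affect dimensional consistency.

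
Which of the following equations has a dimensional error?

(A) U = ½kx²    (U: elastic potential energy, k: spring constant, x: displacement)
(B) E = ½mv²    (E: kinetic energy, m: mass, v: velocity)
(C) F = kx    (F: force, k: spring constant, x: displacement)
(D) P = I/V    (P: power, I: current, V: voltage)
(D) P = I/V

The equation (D) P = I/V is dimensionally incorrect.

LHS (P): [L^2 M T^-3]
RHS (I/V): [I^2 L^-2 M^-1 T^3] ✗

The dimensions do not match. The other three equations balance.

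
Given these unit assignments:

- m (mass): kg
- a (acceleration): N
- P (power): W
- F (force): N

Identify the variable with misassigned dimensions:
a

The variable a (acceleration) should have units m/s², not N.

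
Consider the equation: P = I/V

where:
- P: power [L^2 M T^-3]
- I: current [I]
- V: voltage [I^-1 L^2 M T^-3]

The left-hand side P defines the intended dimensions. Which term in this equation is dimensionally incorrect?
The right-hand side term I/V

P has dimensions [L^2 M T^-3], but I/V has dimensions [I^2 L^-2 M^-1 T^3], so the term I/V is dimensionally wrong for P.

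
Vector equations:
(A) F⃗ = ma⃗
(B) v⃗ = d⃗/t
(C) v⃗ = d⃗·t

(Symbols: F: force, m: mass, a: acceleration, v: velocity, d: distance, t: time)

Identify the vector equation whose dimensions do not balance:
(C) v⃗ = d⃗·t

(A) F⃗ = ma⃗: LHS [L M T^-2], RHS [L M T^-2] ✓ — Force and acceleration are vectors, mass is a scalar
(B) v⃗ = d⃗/t: LHS [L T^-1], RHS [L T^-1] ✓ — displacement (vector) divided by time (scalar)
(C) v⃗ = d⃗·t: LHS [L T^-1], RHS [L T] ✗ — velocity is displacement per time; should be d⃗/t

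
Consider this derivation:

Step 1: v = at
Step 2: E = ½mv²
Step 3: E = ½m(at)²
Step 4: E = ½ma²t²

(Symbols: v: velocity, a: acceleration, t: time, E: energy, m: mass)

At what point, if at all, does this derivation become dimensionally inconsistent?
No step introduces an error — all steps are dimensionally consistent.

Step 1: v = at → LHS [L T^-1], RHS [L T^-1] ✓
Step 2: E = ½mv² → LHS [L^2 M T^-2], RHS [L^2 M T^-2] ✓
Step 3: E = ½m(at)² → LHS [L^2 M T^-2], RHS [L^2 M T^-2] ✓
Step 4: E = ½ma²t² → LHS [L^2 M T^-2], RHS [L^2 M T^-2] ✓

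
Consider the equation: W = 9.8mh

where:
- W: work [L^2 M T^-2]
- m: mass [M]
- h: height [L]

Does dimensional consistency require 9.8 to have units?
Yes

W has dimensions [L^2 M T^-2], while mh alone has dimensions [L M]. For the equation to balance, the factor 9.8 must carry dimensions [L T^-2] — it is a dimensional constant (a numerical value of a physical quantity with its units suppressed), not a pure number.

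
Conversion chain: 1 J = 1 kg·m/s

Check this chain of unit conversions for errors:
The chain is incorrect (it contains an error).

Incorrect: Joule is kg·m²/s², not kg·m/s (that is momentum)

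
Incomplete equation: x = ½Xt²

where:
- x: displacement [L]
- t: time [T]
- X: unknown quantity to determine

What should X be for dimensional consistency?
X = a (acceleration), dimensions [L T^-2]

x has dimensions [L]; the rest of the RHS (½ t²) has dimensions [T^2].
So X must have dimensions [L T^-2] — X = a (acceleration).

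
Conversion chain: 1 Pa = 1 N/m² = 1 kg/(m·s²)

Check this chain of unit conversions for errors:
The chain is correct (no errors).

Correct: Pascal is Newton per square meter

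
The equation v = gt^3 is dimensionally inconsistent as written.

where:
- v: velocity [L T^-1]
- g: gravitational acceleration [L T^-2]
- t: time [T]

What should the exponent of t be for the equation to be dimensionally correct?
The exponent of t should be 1: v = gt

The LHS v has dimensions [L T^-1]; t has dimensions [T].
As written, the RHS gt^3 (exponent 3 on t) has dimensions [L T], which does not match.
With exponent 1, the RHS gt has dimensions [L T^-1], matching the LHS.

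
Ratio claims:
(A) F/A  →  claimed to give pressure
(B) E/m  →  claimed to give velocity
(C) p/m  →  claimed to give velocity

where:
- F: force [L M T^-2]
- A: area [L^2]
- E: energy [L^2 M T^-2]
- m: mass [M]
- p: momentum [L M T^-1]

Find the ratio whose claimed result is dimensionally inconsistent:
(B) E/m does not give velocity

(A) F/A: [L^-1 M T^-2] = pressure [L^-1 M T^-2] ✓
(B) E/m: [L^2 T^-2] ≠ velocity [L T^-1] ✗
(C) p/m: [L T^-1] = velocity [L T^-1] ✓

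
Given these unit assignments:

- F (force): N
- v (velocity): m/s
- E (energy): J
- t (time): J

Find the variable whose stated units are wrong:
t

The variable t (time) should have units s, not J.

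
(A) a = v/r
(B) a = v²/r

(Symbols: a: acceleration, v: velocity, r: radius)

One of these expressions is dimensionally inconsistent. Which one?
(A)

(A) a = v/r: LHS [L T^-2], RHS [T^-1] ✗
(B) a = v²/r: LHS [L T^-2], RHS [L T^-2] ✓

Expression (A) a = v/r is dimensionally incorrect.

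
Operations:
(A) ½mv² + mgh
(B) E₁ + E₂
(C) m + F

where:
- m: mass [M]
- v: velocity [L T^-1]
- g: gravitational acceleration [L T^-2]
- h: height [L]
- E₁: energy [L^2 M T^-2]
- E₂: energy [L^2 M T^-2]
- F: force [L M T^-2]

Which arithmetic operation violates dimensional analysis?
(C) m + F

(A) ½mv² + mgh: ½mv² [L^2 M T^-2] and mgh [L^2 M T^-2] — same dimensions ✓
(B) E₁ + E₂: E₁ [L^2 M T^-2] and E₂ [L^2 M T^-2] — same dimensions ✓
(C) m + F: m [M] and F [L M T^-2] — different dimensions cannot be added/subtracted ✗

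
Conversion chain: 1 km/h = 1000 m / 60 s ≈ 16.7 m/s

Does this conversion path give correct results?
The chain is incorrect (it contains an error).

Incorrect: 1 h = 3600 s, not 60 s (1 km/h ≈ 0.278 m/s)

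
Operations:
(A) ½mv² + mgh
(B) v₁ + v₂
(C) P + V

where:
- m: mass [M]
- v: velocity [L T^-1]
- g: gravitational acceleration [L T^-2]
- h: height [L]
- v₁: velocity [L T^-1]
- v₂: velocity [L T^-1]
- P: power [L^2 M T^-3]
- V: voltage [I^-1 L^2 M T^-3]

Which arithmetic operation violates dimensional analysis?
(C) P + V

(A) ½mv² + mgh: ½mv² [L^2 M T^-2] and mgh [L^2 M T^-2] — same dimensions ✓
(B) v₁ + v₂: v₁ [L T^-1] and v₂ [L T^-1] — same dimensions ✓
(C) P + V: P [L^2 M T^-3] and V [I^-1 L^2 M T^-3] — different dimensions cannot be added/subtracted ✗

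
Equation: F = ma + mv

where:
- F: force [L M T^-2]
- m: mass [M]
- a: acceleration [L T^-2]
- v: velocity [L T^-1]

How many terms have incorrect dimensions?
1

LHS F: [L M T^-2]
- ma: [L M T^-2] ✓
- mv: [L M T^-1] ✗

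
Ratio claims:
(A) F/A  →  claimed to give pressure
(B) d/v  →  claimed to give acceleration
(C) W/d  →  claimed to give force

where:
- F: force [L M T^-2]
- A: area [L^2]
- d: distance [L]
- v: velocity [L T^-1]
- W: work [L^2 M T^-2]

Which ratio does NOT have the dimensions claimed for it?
(B) d/v does not give acceleration

(A) F/A: [L^-1 M T^-2] = pressure [L^-1 M T^-2] ✓
(B) d/v: [T] ≠ acceleration [L T^-2] ✗
(C) W/d: [L M T^-2] = force [L M T^-2] ✓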